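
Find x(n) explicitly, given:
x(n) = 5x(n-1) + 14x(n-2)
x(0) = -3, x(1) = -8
Characteristic equation: x² - 5x - 14 = 0, which factors as (x - (-2))(x - (7)) = 0.
Roots r₁ = -2, r₂ = 7 (distinct).
General solution: x(n) = A·(-2)^n + B·(7)^n.
From x(0) = -3: A + B = -3.
From x(1) = -8: -2A + 7B = -8.
Solving: A = - \frac{13}{9}, B = - \frac{14}{9}.
So x(n) = - \frac{13 \left(-2\right)^{n}}{9} - \frac{14 \cdot 7^{n}}{9}.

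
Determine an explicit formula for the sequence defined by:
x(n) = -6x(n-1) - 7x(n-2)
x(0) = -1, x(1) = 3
Characteristic equation: x² + 6x + 7 = 0.
Discriminant Δ = (-6)² + 4·(-7) = 8.
Roots r₁,₂ = (-6 ± √8)/2, so r₁ = -3 + \sqrt{2}, r₂ = -3 - \sqrt{2}.
General solution: x(n) = A·r₁^n + B·r₂^n.
From the initial conditions, A + B = -1 and r₁A + r₂B = 3.
Since r₁ - r₂ = √8: A = (3 - (-1)r₂)/√8 = - \frac{1}{2}, and B = -1 - A = - \frac{1}{2}.
So x(n) = \left(- \frac{1}{2}\right)\left(-3 + \sqrt{2}\right)^n + \left(- \frac{1}{2}\right)\left(-3 - \sqrt{2}\right)^n.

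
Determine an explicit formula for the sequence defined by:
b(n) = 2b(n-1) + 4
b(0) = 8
First-order linear non-homogeneous.
Homogeneous solution: b_h(n) = A·(2)^n.
Try constant particular solution b_p = K: K = 2K + 4 ⇒ K = -4.
General: b(n) = A·(2)^n - 4.
Apply b(0) = 8: A - 4 = 8 ⇒ A = 12.
So b(n) = 12 \cdot 2^{n} - 4.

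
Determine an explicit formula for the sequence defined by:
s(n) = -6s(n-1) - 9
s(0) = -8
First-order linear non-homogeneous.
Homogeneous solution: s_h(n) = A·(-6)^n.
Try constant particular solution s_p = K: K = -6K - 9 ⇒ K = - \frac{9}{7}.
General: s(n) = A·(-6)^n - \frac{9}{7}.
Apply s(0) = -8: A - \frac{9}{7} = -8 ⇒ A = - \frac{47}{7}.
So s(n) = - \frac{47 \left(-6\right)^{n}}{7} - \frac{9}{7}.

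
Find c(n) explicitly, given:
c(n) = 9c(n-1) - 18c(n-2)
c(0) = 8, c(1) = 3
Characteristic equation: x² - 9x + 18 = 0, which factors as (x - (6))(x - (3)) = 0.
Roots r₁ = 6, r₂ = 3 (distinct).
General solution: c(n) = A·(6)^n + B·(3)^n.
From c(0) = 8: A + B = 8.
From c(1) = 3: 6A + 3B = 3.
Solving: A = -7, B = 15.
So c(n) = 15 \cdot 3^{n} - 7 \cdot 6^{n}.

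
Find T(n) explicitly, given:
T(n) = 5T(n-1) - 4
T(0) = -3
First-order linear non-homogeneous.
Homogeneous solution: T_h(n) = A·(5)^n.
Try constant particular solution T_p = K: K = 5K - 4 ⇒ K = 1.
General: T(n) = A·(5)^n + 1.
Apply T(0) = -3: A + 1 = -3 ⇒ A = -4.
So T(n) = 1 - 4 \cdot 5^{n}.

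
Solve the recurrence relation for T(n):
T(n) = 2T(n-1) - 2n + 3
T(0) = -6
First-order linear with linear forcing.
Homogeneous solution: T_h(n) = A·(2)^n.
Try particular T_p(n) = pn + q. Substituting:
  pn + q = 2(p(n-1) + q) - 2n + 3.
Matching the n-coefficient: p = 2p - 2 ⇒ p = 2.
Matching constants: q = -2p + 2q + 3 ⇒ q = 1.
General: T(n) = A·(2)^n + 2 n + 1.
Apply T(0) = -6: A + 1 = -6 ⇒ A = -7.
So T(n) = - 7 \cdot 2^{n} + 2 n + 1.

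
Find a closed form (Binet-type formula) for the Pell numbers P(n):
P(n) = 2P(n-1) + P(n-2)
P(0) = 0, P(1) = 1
This is the Pell sequence.
Characteristic equation: x² - 2x - 1 = 0; roots r₁ = 1 + \sqrt{2}, r₂ = 1 - \sqrt{2}.
General: P(n) = A·r₁^n + B·r₂^n. Solving with P(0)=0, P(1)=1 gives A = \frac{\sqrt{2}}{4}, B = - \frac{\sqrt{2}}{4}.
So P(n) = \frac{\sqrt{2} \left(- \left(1 - \sqrt{2}\right)^{n} + \left(1 + \sqrt{2}\right)^{n}\right)}{4}.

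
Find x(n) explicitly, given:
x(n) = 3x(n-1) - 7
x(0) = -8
First-order linear non-homogeneous.
Homogeneous solution: x_h(n) = A·(3)^n.
Try constant particular solution x_p = K: K = 3K - 7 ⇒ K = \frac{7}{2}.
General: x(n) = A·(3)^n + \frac{7}{2}.
Apply x(0) = -8: A + \frac{7}{2} = -8 ⇒ A = - \frac{23}{2}.
So x(n) = \frac{7}{2} - \frac{23 \cdot 3^{n}}{2}.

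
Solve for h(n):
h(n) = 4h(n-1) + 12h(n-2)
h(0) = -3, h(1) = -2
Characteristic equation: x² - 4x - 12 = 0, which factors as (x - (-2))(x - (6)) = 0.
Roots r₁ = -2, r₂ = 6 (distinct).
General solution: h(n) = A·(-2)^n + B·(6)^n.
From h(0) = -3: A + B = -3.
From h(1) = -2: -2A + 6B = -2.
Solving: A = -2, B = -1.
So h(n) = - 2 \left(-2\right)^{n} - 6^{n}.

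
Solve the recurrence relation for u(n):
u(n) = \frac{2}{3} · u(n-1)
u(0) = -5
Pure geometric recurrence with ratio \frac{2}{3}.
By induction u(n) = u(0) · (\frac{2}{3})^n = - 5 \left(\frac{2}{3}\right)^{n}.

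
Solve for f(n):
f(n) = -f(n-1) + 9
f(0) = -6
First-order linear non-homogeneous.
Homogeneous solution: f_h(n) = A·(-1)^n.
Try constant particular solution f_p = K: K = -K + 9 ⇒ K = \frac{9}{2}.
General: f(n) = A·(-1)^n + \frac{9}{2}.
Apply f(0) = -6: A + \frac{9}{2} = -6 ⇒ A = - \frac{21}{2}.
So f(n) = \frac{9}{2} - \frac{21 \left(-1\right)^{n}}{2}.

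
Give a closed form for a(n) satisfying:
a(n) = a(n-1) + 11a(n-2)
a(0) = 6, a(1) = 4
Characteristic equation: x² - x - 11 = 0.
Discriminant Δ = (1)² + 4·(11) = 45.
Roots r₁,₂ = (1 ± √45)/2, so r₁ = \frac{1}{2} + \frac{3 \sqrt{5}}{2}, r₂ = \frac{1}{2} - \frac{3 \sqrt{5}}{2}.
General solution: a(n) = A·r₁^n + B·r₂^n.
From the initial conditions, A + B = 6 and r₁A + r₂B = 4.
Since r₁ - r₂ = √45: A = (4 - (6)r₂)/√45 = \frac{\sqrt{5}}{15} + 3, and B = 6 - A = 3 - \frac{\sqrt{5}}{15}.
So a(n) = \left(\frac{\sqrt{5}}{15} + 3\right)\left(\frac{1}{2} + \frac{3 \sqrt{5}}{2}\right)^n + \left(3 - \frac{\sqrt{5}}{15}\right)\left(\frac{1}{2} - \frac{3 \sqrt{5}}{2}\right)^n.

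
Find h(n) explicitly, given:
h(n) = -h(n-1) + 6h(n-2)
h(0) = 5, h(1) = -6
Characteristic equation: x² + x - 6 = 0, which factors as (x - (-3))(x - (2)) = 0.
Roots r₁ = -3, r₂ = 2 (distinct).
General solution: h(n) = A·(-3)^n + B·(2)^n.
From h(0) = 5: A + B = 5.
From h(1) = -6: -3A + 2B = -6.
Solving: A = \frac{16}{5}, B = \frac{9}{5}.
So h(n) = \frac{16 \left(-3\right)^{n}}{5} + \frac{9 \cdot 2^{n}}{5}.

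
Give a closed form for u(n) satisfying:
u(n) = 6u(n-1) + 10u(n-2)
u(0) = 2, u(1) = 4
Characteristic equation: x² - 6x - 10 = 0.
Discriminant Δ = (6)² + 4·(10) = 76.
Roots r₁,₂ = (6 ± √76)/2, so r₁ = 3 + \sqrt{19}, r₂ = 3 - \sqrt{19}.
General solution: u(n) = A·r₁^n + B·r₂^n.
From the initial conditions, A + B = 2 and r₁A + r₂B = 4.
Since r₁ - r₂ = √76: A = (4 - (2)r₂)/√76 = 1 - \frac{\sqrt{19}}{19}, and B = 2 - A = \frac{\sqrt{19}}{19} + 1.
So u(n) = \left(1 - \frac{\sqrt{19}}{19}\right)\left(3 + \sqrt{19}\right)^n + \left(\frac{\sqrt{19}}{19} + 1\right)\left(3 - \sqrt{19}\right)^n.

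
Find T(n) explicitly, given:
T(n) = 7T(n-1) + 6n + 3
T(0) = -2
First-order linear with linear forcing.
Homogeneous solution: T_h(n) = A·(7)^n.
Try particular T_p(n) = pn + q. Substituting:
  pn + q = 7(p(n-1) + q) + 6n + 3.
Matching the n-coefficient: p = 7p + 6 ⇒ p = -1.
Matching constants: q = -7p + 7q + 3 ⇒ q = - \frac{5}{3}.
General: T(n) = A·(7)^n - n - \frac{5}{3}.
Apply T(0) = -2: A - \frac{5}{3} = -2 ⇒ A = - \frac{1}{3}.
So T(n) = - \frac{7^{n}}{3} - n - \frac{5}{3}.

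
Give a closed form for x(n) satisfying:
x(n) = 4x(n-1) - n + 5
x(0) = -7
First-order linear with linear forcing.
Homogeneous solution: x_h(n) = A·(4)^n.
Try particular x_p(n) = pn + q. Substituting:
  pn + q = 4(p(n-1) + q) - n + 5.
Matching the n-coefficient: p = 4p - 1 ⇒ p = \frac{1}{3}.
Matching constants: q = -4p + 4q + 5 ⇒ q = - \frac{11}{9}.
General: x(n) = A·(4)^n + \frac{n}{3} - \frac{11}{9}.
Apply x(0) = -7: A - \frac{11}{9} = -7 ⇒ A = - \frac{52}{9}.
So x(n) = - \frac{52 \cdot 4^{n}}{9} + \frac{n}{3} - \frac{11}{9}.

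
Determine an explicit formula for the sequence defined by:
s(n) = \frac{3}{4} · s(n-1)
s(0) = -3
Pure geometric recurrence with ratio \frac{3}{4}.
By induction s(n) = s(0) · (\frac{3}{4})^n = - 3 \left(\frac{3}{4}\right)^{n}.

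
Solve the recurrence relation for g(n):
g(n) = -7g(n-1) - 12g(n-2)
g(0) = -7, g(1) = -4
Characteristic equation: x² + 7x + 12 = 0, which factors as (x - (-3))(x - (-4)) = 0.
Roots r₁ = -3, r₂ = -4 (distinct).
General solution: g(n) = A·(-3)^n + B·(-4)^n.
From g(0) = -7: A + B = -7.
From g(1) = -4: -3A - 4B = -4.
Solving: A = -32, B = 25.
So g(n) = - 32 \left(-3\right)^{n} + 25 \left(-4\right)^{n}.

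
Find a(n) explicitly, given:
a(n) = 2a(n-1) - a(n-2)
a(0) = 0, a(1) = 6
Characteristic equation: x² - 2x + 1 = 0, which is (x - (1))².
Repeated root r = 1.
General solution: a(n) = (A + Bn)·(1)^n.
From a(0) = 0: A = 0.
From a(1) = 6: (A + B)·(1) = 6 ⇒ B = 6.
So a(n) = \left(6 n\right) \cdot (1)^n.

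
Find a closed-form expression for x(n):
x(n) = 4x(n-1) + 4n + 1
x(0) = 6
First-order linear with linear forcing.
Homogeneous solution: x_h(n) = A·(4)^n.
Try particular x_p(n) = pn + q. Substituting:
  pn + q = 4(p(n-1) + q) + 4n + 1.
Matching the n-coefficient: p = 4p + 4 ⇒ p = - \frac{4}{3}.
Matching constants: q = -4p + 4q + 1 ⇒ q = - \frac{19}{9}.
General: x(n) = A·(4)^n - \frac{4 n}{3} - \frac{19}{9}.
Apply x(0) = 6: A - \frac{19}{9} = 6 ⇒ A = \frac{73}{9}.
So x(n) = \frac{73 \cdot 4^{n}}{9} - \frac{4 n}{3} - \frac{19}{9}.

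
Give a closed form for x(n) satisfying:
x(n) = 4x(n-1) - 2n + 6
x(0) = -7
First-order linear with linear forcing.
Homogeneous solution: x_h(n) = A·(4)^n.
Try particular x_p(n) = pn + q. Substituting:
  pn + q = 4(p(n-1) + q) - 2n + 6.
Matching the n-coefficient: p = 4p - 2 ⇒ p = \frac{2}{3}.
Matching constants: q = -4p + 4q + 6 ⇒ q = - \frac{10}{9}.
General: x(n) = A·(4)^n + \frac{2 n}{3} - \frac{10}{9}.
Apply x(0) = -7: A - \frac{10}{9} = -7 ⇒ A = - \frac{53}{9}.
So x(n) = - \frac{53 \cdot 4^{n}}{9} + \frac{2 n}{3} - \frac{10}{9}.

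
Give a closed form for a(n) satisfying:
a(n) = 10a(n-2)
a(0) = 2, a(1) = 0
Characteristic equation: x² - 10 = 0.
Discriminant Δ = (0)² + 4·(10) = 40.
Roots r₁,₂ = (0 ± √40)/2, so r₁ = \sqrt{10}, r₂ = - \sqrt{10}.
General solution: a(n) = A·r₁^n + B·r₂^n.
From the initial conditions, A + B = 2 and r₁A + r₂B = 0.
Since r₁ - r₂ = √40: A = (0 - (2)r₂)/√40 = 1, and B = 2 - A = 1.
So a(n) = \left(1\right)\left(\sqrt{10}\right)^n + \left(1\right)\left(- \sqrt{10}\right)^n.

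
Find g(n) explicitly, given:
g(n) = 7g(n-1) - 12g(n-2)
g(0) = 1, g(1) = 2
Characteristic equation: x² - 7x + 12 = 0, which factors as (x - (3))(x - (4)) = 0.
Roots r₁ = 3, r₂ = 4 (distinct).
General solution: g(n) = A·(3)^n + B·(4)^n.
From g(0) = 1: A + B = 1.
From g(1) = 2: 3A + 4B = 2.
Solving: A = 2, B = -1.
So g(n) = 2 \cdot 3^{n} - 4^{n}.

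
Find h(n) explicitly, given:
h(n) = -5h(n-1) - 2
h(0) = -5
First-order linear non-homogeneous.
Homogeneous solution: h_h(n) = A·(-5)^n.
Try constant particular solution h_p = K: K = -5K - 2 ⇒ K = - \frac{1}{3}.
General: h(n) = A·(-5)^n - \frac{1}{3}.
Apply h(0) = -5: A - \frac{1}{3} = -5 ⇒ A = - \frac{14}{3}.
So h(n) = - \frac{14 \left(-5\right)^{n}}{3} - \frac{1}{3}.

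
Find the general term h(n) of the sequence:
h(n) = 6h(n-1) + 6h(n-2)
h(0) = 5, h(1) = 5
Characteristic equation: x² - 6x - 6 = 0.
Discriminant Δ = (6)² + 4·(6) = 60.
Roots r₁,₂ = (6 ± √60)/2, so r₁ = 3 + \sqrt{15}, r₂ = 3 - \sqrt{15}.
General solution: h(n) = A·r₁^n + B·r₂^n.
From the initial conditions, A + B = 5 and r₁A + r₂B = 5.
Since r₁ - r₂ = √60: A = (5 - (5)r₂)/√60 = \frac{5}{2} - \frac{\sqrt{15}}{3}, and B = 5 - A = \frac{\sqrt{15}}{3} + \frac{5}{2}.
So h(n) = \left(\frac{5}{2} - \frac{\sqrt{15}}{3}\right)\left(3 + \sqrt{15}\right)^n + \left(\frac{\sqrt{15}}{3} + \frac{5}{2}\right)\left(3 - \sqrt{15}\right)^n.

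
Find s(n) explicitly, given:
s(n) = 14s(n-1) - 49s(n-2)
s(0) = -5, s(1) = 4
Characteristic equation: x² - 14x + 49 = 0, which is (x - (7))².
Repeated root r = 7.
General solution: s(n) = (A + Bn)·(7)^n.
From s(0) = -5: A = -5.
From s(1) = 4: (A + B)·(7) = 4 ⇒ B = \frac{39}{7}.
So s(n) = \left(\frac{39 n}{7} - 5\right) \cdot (7)^n.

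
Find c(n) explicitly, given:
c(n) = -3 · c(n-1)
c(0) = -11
Pure geometric recurrence with ratio -3.
By induction c(n) = c(0) · (-3)^n = - 11 \left(-3\right)^{n}.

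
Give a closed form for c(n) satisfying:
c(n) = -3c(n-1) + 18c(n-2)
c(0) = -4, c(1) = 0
Characteristic equation: x² + 3x - 18 = 0, which factors as (x - (-6))(x - (3)) = 0.
Roots r₁ = -6, r₂ = 3 (distinct).
General solution: c(n) = A·(-6)^n + B·(3)^n.
From c(0) = -4: A + B = -4.
From c(1) = 0: -6A + 3B = 0.
Solving: A = - \frac{4}{3}, B = - \frac{8}{3}.
So c(n) = - \frac{4 \left(-6\right)^{n}}{3} - \frac{8 \cdot 3^{n}}{3}.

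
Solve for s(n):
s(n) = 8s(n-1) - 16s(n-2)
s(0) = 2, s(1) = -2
Characteristic equation: x² - 8x + 16 = 0, which is (x - (4))².
Repeated root r = 4.
General solution: s(n) = (A + Bn)·(4)^n.
From s(0) = 2: A = 2.
From s(1) = -2: (A + B)·(4) = -2 ⇒ B = - \frac{5}{2}.
So s(n) = \left(2 - \frac{5 n}{2}\right) \cdot (4)^n.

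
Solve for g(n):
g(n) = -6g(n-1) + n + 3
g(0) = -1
First-order linear with linear forcing.
Homogeneous solution: g_h(n) = A·(-6)^n.
Try particular g_p(n) = pn + q. Substituting:
  pn + q = -6(p(n-1) + q) + n + 3.
Matching the n-coefficient: p = -6p + 1 ⇒ p = \frac{1}{7}.
Matching constants: q = 6p - 6q + 3 ⇒ q = \frac{27}{49}.
General: g(n) = A·(-6)^n + \frac{n}{7} + \frac{27}{49}.
Apply g(0) = -1: A + \frac{27}{49} = -1 ⇒ A = - \frac{76}{49}.
So g(n) = - \frac{76 \left(-6\right)^{n}}{49} + \frac{n}{7} + \frac{27}{49}.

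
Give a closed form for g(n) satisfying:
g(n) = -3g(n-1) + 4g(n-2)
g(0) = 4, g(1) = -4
Characteristic equation: x² + 3x - 4 = 0, which factors as (x - (1))(x - (-4)) = 0.
Roots r₁ = 1, r₂ = -4 (distinct).
General solution: g(n) = A·(1)^n + B·(-4)^n.
From g(0) = 4: A + B = 4.
From g(1) = -4: A - 4B = -4.
Solving: A = \frac{12}{5}, B = \frac{8}{5}.
So g(n) = \frac{8 \left(-4\right)^{n}}{5} + \frac{12}{5}.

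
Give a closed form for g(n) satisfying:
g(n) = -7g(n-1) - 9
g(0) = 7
First-order linear non-homogeneous.
Homogeneous solution: g_h(n) = A·(-7)^n.
Try constant particular solution g_p = K: K = -7K - 9 ⇒ K = - \frac{9}{8}.
General: g(n) = A·(-7)^n - \frac{9}{8}.
Apply g(0) = 7: A - \frac{9}{8} = 7 ⇒ A = \frac{65}{8}.
So g(n) = \frac{65 \left(-7\right)^{n}}{8} - \frac{9}{8}.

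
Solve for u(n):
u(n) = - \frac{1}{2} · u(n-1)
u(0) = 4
Pure geometric recurrence with ratio - \frac{1}{2}.
By induction u(n) = u(0) · (- \frac{1}{2})^n = 4 \left(- \frac{1}{2}\right)^{n}.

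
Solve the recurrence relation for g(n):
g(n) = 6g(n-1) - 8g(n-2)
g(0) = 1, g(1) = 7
Characteristic equation: x² - 6x + 8 = 0, which factors as (x - (4))(x - (2)) = 0.
Roots r₁ = 4, r₂ = 2 (distinct).
General solution: g(n) = A·(4)^n + B·(2)^n.
From g(0) = 1: A + B = 1.
From g(1) = 7: 4A + 2B = 7.
Solving: A = \frac{5}{2}, B = - \frac{3}{2}.
So g(n) = - \frac{3 \cdot 2^{n}}{2} + \frac{5 \cdot 4^{n}}{2}.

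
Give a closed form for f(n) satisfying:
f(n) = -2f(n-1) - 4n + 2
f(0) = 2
First-order linear with linear forcing.
Homogeneous solution: f_h(n) = A·(-2)^n.
Try particular f_p(n) = pn + q. Substituting:
  pn + q = -2(p(n-1) + q) - 4n + 2.
Matching the n-coefficient: p = -2p - 4 ⇒ p = - \frac{4}{3}.
Matching constants: q = 2p - 2q + 2 ⇒ q = - \frac{2}{9}.
General: f(n) = A·(-2)^n - \frac{4 n}{3} - \frac{2}{9}.
Apply f(0) = 2: A - \frac{2}{9} = 2 ⇒ A = \frac{20}{9}.
So f(n) = \frac{20 \left(-2\right)^{n}}{9} - \frac{4 n}{3} - \frac{2}{9}.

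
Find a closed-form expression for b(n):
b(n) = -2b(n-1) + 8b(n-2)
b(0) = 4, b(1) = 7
Characteristic equation: x² + 2x - 8 = 0, which factors as (x - (2))(x - (-4)) = 0.
Roots r₁ = 2, r₂ = -4 (distinct).
General solution: b(n) = A·(2)^n + B·(-4)^n.
From b(0) = 4: A + B = 4.
From b(1) = 7: 2A - 4B = 7.
Solving: A = \frac{23}{6}, B = \frac{1}{6}.
So b(n) = \frac{\left(-4\right)^{n}}{6} + \frac{23 \cdot 2^{n}}{6}.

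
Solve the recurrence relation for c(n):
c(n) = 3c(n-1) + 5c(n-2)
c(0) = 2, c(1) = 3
Characteristic equation: x² - 3x - 5 = 0.
Discriminant Δ = (3)² + 4·(5) = 29.
Roots r₁,₂ = (3 ± √29)/2, so r₁ = \frac{3}{2} + \frac{\sqrt{29}}{2}, r₂ = \frac{3}{2} - \frac{\sqrt{29}}{2}.
General solution: c(n) = A·r₁^n + B·r₂^n.
From the initial conditions, A + B = 2 and r₁A + r₂B = 3.
Since r₁ - r₂ = √29: A = (3 - (2)r₂)/√29 = 1, and B = 2 - A = 1.
So c(n) = \left(1\right)\left(\frac{3}{2} + \frac{\sqrt{29}}{2}\right)^n + \left(1\right)\left(\frac{3}{2} - \frac{\sqrt{29}}{2}\right)^n.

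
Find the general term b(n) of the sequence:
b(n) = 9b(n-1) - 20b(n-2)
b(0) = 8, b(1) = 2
Characteristic equation: x² - 9x + 20 = 0, which factors as (x - (5))(x - (4)) = 0.
Roots r₁ = 5, r₂ = 4 (distinct).
General solution: b(n) = A·(5)^n + B·(4)^n.
From b(0) = 8: A + B = 8.
From b(1) = 2: 5A + 4B = 2.
Solving: A = -30, B = 38.
So b(n) = 38 \cdot 4^{n} - 30 \cdot 5^{n}.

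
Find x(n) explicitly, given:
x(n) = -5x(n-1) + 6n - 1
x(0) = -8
First-order linear with linear forcing.
Homogeneous solution: x_h(n) = A·(-5)^n.
Try particular x_p(n) = pn + q. Substituting:
  pn + q = -5(p(n-1) + q) + 6n - 1.
Matching the n-coefficient: p = -5p + 6 ⇒ p = 1.
Matching constants: q = 5p - 5q - 1 ⇒ q = \frac{2}{3}.
General: x(n) = A·(-5)^n + n + \frac{2}{3}.
Apply x(0) = -8: A + \frac{2}{3} = -8 ⇒ A = - \frac{26}{3}.
So x(n) = - \frac{26 \left(-5\right)^{n}}{3} + n + \frac{2}{3}.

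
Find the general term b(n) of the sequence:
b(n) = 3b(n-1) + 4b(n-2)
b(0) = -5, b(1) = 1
Characteristic equation: x² - 3x - 4 = 0, which factors as (x - (4))(x - (-1)) = 0.
Roots r₁ = 4, r₂ = -1 (distinct).
General solution: b(n) = A·(4)^n + B·(-1)^n.
From b(0) = -5: A + B = -5.
From b(1) = 1: 4A - B = 1.
Solving: A = - \frac{4}{5}, B = - \frac{21}{5}.
So b(n) = - \frac{21 \left(-1\right)^{n}}{5} - \frac{4 \cdot 4^{n}}{5}.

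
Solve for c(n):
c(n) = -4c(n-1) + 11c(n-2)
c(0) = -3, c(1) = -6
Characteristic equation: x² + 4x - 11 = 0.
Discriminant Δ = (-4)² + 4·(11) = 60.
Roots r₁,₂ = (-4 ± √60)/2, so r₁ = -2 + \sqrt{15}, r₂ = - \sqrt{15} - 2.
General solution: c(n) = A·r₁^n + B·r₂^n.
From the initial conditions, A + B = -3 and r₁A + r₂B = -6.
Since r₁ - r₂ = √60: A = (-6 - (-3)r₂)/√60 = - \frac{2 \sqrt{15}}{5} - \frac{3}{2}, and B = -3 - A = - \frac{3}{2} + \frac{2 \sqrt{15}}{5}.
So c(n) = \left(- \frac{2 \sqrt{15}}{5} - \frac{3}{2}\right)\left(-2 + \sqrt{15}\right)^n + \left(- \frac{3}{2} + \frac{2 \sqrt{15}}{5}\right)\left(- \sqrt{15} - 2\right)^n.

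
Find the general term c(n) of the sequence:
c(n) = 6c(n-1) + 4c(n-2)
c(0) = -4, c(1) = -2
Characteristic equation: x² - 6x - 4 = 0.
Discriminant Δ = (6)² + 4·(4) = 52.
Roots r₁,₂ = (6 ± √52)/2, so r₁ = 3 + \sqrt{13}, r₂ = 3 - \sqrt{13}.
General solution: c(n) = A·r₁^n + B·r₂^n.
From the initial conditions, A + B = -4 and r₁A + r₂B = -2.
Since r₁ - r₂ = √52: A = (-2 - (-4)r₂)/√52 = -2 + \frac{5 \sqrt{13}}{13}, and B = -4 - A = -2 - \frac{5 \sqrt{13}}{13}.
So c(n) = \left(-2 + \frac{5 \sqrt{13}}{13}\right)\left(3 + \sqrt{13}\right)^n + \left(-2 - \frac{5 \sqrt{13}}{13}\right)\left(3 - \sqrt{13}\right)^n.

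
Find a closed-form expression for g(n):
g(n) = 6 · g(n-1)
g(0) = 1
Pure geometric recurrence with ratio 6.
By induction g(n) = g(0) · (6)^n = 6^{n}.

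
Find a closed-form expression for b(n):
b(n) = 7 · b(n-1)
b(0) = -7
Pure geometric recurrence with ratio 7.
By induction b(n) = b(0) · (7)^n = - 7 \cdot 7^{n}.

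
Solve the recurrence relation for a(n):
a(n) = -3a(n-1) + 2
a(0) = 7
First-order linear non-homogeneous.
Homogeneous solution: a_h(n) = A·(-3)^n.
Try constant particular solution a_p = K: K = -3K + 2 ⇒ K = \frac{1}{2}.
General: a(n) = A·(-3)^n + \frac{1}{2}.
Apply a(0) = 7: A + \frac{1}{2} = 7 ⇒ A = \frac{13}{2}.
So a(n) = \frac{13 \left(-3\right)^{n}}{2} + \frac{1}{2}.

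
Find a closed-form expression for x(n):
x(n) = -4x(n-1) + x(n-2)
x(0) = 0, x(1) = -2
Characteristic equation: x² + 4x - 1 = 0.
Discriminant Δ = (-4)² + 4·(1) = 20.
Roots r₁,₂ = (-4 ± √20)/2, so r₁ = -2 + \sqrt{5}, r₂ = - \sqrt{5} - 2.
General solution: x(n) = A·r₁^n + B·r₂^n.
From the initial conditions, A + B = 0 and r₁A + r₂B = -2.
Since r₁ - r₂ = √20: A = (-2 - (0)r₂)/√20 = - \frac{\sqrt{5}}{5}, and B = 0 - A = \frac{\sqrt{5}}{5}.
So x(n) = \left(- \frac{\sqrt{5}}{5}\right)\left(-2 + \sqrt{5}\right)^n + \left(\frac{\sqrt{5}}{5}\right)\left(- \sqrt{5} - 2\right)^n.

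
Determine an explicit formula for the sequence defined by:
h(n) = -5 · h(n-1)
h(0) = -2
Pure geometric recurrence with ratio -5.
By induction h(n) = h(0) · (-5)^n = - 2 \left(-5\right)^{n}.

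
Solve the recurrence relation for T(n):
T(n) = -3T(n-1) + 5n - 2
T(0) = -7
First-order linear with linear forcing.
Homogeneous solution: T_h(n) = A·(-3)^n.
Try particular T_p(n) = pn + q. Substituting:
  pn + q = -3(p(n-1) + q) + 5n - 2.
Matching the n-coefficient: p = -3p + 5 ⇒ p = \frac{5}{4}.
Matching constants: q = 3p - 3q - 2 ⇒ q = \frac{7}{16}.
General: T(n) = A·(-3)^n + \frac{5 n}{4} + \frac{7}{16}.
Apply T(0) = -7: A + \frac{7}{16} = -7 ⇒ A = - \frac{119}{16}.
So T(n) = - \frac{119 \left(-3\right)^{n}}{16} + \frac{5 n}{4} + \frac{7}{16}.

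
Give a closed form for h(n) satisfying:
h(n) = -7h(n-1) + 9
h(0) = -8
First-order linear non-homogeneous.
Homogeneous solution: h_h(n) = A·(-7)^n.
Try constant particular solution h_p = K: K = -7K + 9 ⇒ K = \frac{9}{8}.
General: h(n) = A·(-7)^n + \frac{9}{8}.
Apply h(0) = -8: A + \frac{9}{8} = -8 ⇒ A = - \frac{73}{8}.
So h(n) = \frac{9}{8} - \frac{73 \left(-7\right)^{n}}{8}.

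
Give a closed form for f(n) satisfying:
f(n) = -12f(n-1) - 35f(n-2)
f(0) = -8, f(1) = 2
Characteristic equation: x² + 12x + 35 = 0, which factors as (x - (-7))(x - (-5)) = 0.
Roots r₁ = -7, r₂ = -5 (distinct).
General solution: f(n) = A·(-7)^n + B·(-5)^n.
From f(0) = -8: A + B = -8.
From f(1) = 2: -7A - 5B = 2.
Solving: A = 19, B = -27.
So f(n) = - 27 \left(-5\right)^{n} + 19 \left(-7\right)^{n}.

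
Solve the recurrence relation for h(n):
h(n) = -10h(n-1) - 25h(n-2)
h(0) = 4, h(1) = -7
Characteristic equation: x² + 10x + 25 = 0, which is (x - (-5))².
Repeated root r = -5.
General solution: h(n) = (A + Bn)·(-5)^n.
From h(0) = 4: A = 4.
From h(1) = -7: (A + B)·(-5) = -7 ⇒ B = - \frac{13}{5}.
So h(n) = \left(4 - \frac{13 n}{5}\right) \cdot (-5)^n.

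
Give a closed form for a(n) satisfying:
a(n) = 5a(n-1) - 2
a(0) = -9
First-order linear non-homogeneous.
Homogeneous solution: a_h(n) = A·(5)^n.
Try constant particular solution a_p = K: K = 5K - 2 ⇒ K = \frac{1}{2}.
General: a(n) = A·(5)^n + \frac{1}{2}.
Apply a(0) = -9: A + \frac{1}{2} = -9 ⇒ A = - \frac{19}{2}.
So a(n) = \frac{1}{2} - \frac{19 \cdot 5^{n}}{2}.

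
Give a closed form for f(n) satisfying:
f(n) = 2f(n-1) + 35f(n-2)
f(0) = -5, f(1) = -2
Characteristic equation: x² - 2x - 35 = 0, which factors as (x - (-5))(x - (7)) = 0.
Roots r₁ = -5, r₂ = 7 (distinct).
General solution: f(n) = A·(-5)^n + B·(7)^n.
From f(0) = -5: A + B = -5.
From f(1) = -2: -5A + 7B = -2.
Solving: A = - \frac{11}{4}, B = - \frac{9}{4}.
So f(n) = - \frac{11 \left(-5\right)^{n}}{4} - \frac{9 \cdot 7^{n}}{4}.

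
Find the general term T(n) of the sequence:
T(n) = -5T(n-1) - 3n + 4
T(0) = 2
First-order linear with linear forcing.
Homogeneous solution: T_h(n) = A·(-5)^n.
Try particular T_p(n) = pn + q. Substituting:
  pn + q = -5(p(n-1) + q) - 3n + 4.
Matching the n-coefficient: p = -5p - 3 ⇒ p = - \frac{1}{2}.
Matching constants: q = 5p - 5q + 4 ⇒ q = \frac{1}{4}.
General: T(n) = A·(-5)^n - \frac{n}{2} + \frac{1}{4}.
Apply T(0) = 2: A + \frac{1}{4} = 2 ⇒ A = \frac{7}{4}.
So T(n) = \frac{7 \left(-5\right)^{n}}{4} - \frac{n}{2} + \frac{1}{4}.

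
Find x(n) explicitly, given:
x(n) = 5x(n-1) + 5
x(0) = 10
First-order linear non-homogeneous.
Homogeneous solution: x_h(n) = A·(5)^n.
Try constant particular solution x_p = K: K = 5K + 5 ⇒ K = - \frac{5}{4}.
General: x(n) = A·(5)^n - \frac{5}{4}.
Apply x(0) = 10: A - \frac{5}{4} = 10 ⇒ A = \frac{45}{4}.
So x(n) = \frac{45 \cdot 5^{n}}{4} - \frac{5}{4}.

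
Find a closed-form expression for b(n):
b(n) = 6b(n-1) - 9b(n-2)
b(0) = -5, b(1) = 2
Characteristic equation: x² - 6x + 9 = 0, which is (x - (3))².
Repeated root r = 3.
General solution: b(n) = (A + Bn)·(3)^n.
From b(0) = -5: A = -5.
From b(1) = 2: (A + B)·(3) = 2 ⇒ B = \frac{17}{3}.
So b(n) = \left(\frac{17 n}{3} - 5\right) \cdot (3)^n.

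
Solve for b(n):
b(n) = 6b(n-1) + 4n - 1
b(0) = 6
First-order linear with linear forcing.
Homogeneous solution: b_h(n) = A·(6)^n.
Try particular b_p(n) = pn + q. Substituting:
  pn + q = 6(p(n-1) + q) + 4n - 1.
Matching the n-coefficient: p = 6p + 4 ⇒ p = - \frac{4}{5}.
Matching constants: q = -6p + 6q - 1 ⇒ q = - \frac{19}{25}.
General: b(n) = A·(6)^n - \frac{4 n}{5} - \frac{19}{25}.
Apply b(0) = 6: A - \frac{19}{25} = 6 ⇒ A = \frac{169}{25}.
So b(n) = \frac{169 \cdot 6^{n}}{25} - \frac{4 n}{5} - \frac{19}{25}.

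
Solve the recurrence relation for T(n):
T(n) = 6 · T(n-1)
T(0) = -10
Pure geometric recurrence with ratio 6.
By induction T(n) = T(0) · (6)^n = - 10 \cdot 6^{n}.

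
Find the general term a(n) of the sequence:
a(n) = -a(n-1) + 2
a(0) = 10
First-order linear non-homogeneous.
Homogeneous solution: a_h(n) = A·(-1)^n.
Try constant particular solution a_p = K: K = -K + 2 ⇒ K = 1.
General: a(n) = A·(-1)^n + 1.
Apply a(0) = 10: A + 1 = 10 ⇒ A = 9.
So a(n) = 9 \left(-1\right)^{n} + 1.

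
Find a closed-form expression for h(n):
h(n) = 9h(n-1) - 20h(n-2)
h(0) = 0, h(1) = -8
Characteristic equation: x² - 9x + 20 = 0, which factors as (x - (5))(x - (4)) = 0.
Roots r₁ = 5, r₂ = 4 (distinct).
General solution: h(n) = A·(5)^n + B·(4)^n.
From h(0) = 0: A + B = 0.
From h(1) = -8: 5A + 4B = -8.
Solving: A = -8, B = 8.
So h(n) = 8 \cdot 4^{n} - 8 \cdot 5^{n}.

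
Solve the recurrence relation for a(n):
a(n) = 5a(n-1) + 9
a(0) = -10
First-order linear non-homogeneous.
Homogeneous solution: a_h(n) = A·(5)^n.
Try constant particular solution a_p = K: K = 5K + 9 ⇒ K = - \frac{9}{4}.
General: a(n) = A·(5)^n - \frac{9}{4}.
Apply a(0) = -10: A - \frac{9}{4} = -10 ⇒ A = - \frac{31}{4}.
So a(n) = - \frac{31 \cdot 5^{n}}{4} - \frac{9}{4}.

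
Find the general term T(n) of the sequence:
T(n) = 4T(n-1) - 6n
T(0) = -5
First-order linear with linear forcing.
Homogeneous solution: T_h(n) = A·(4)^n.
Try particular T_p(n) = pn + q. Substituting:
  pn + q = 4(p(n-1) + q) - 6n.
Matching the n-coefficient: p = 4p - 6 ⇒ p = 2.
Matching constants: q = -4p + 4q ⇒ q = \frac{8}{3}.
General: T(n) = A·(4)^n + 2 n + \frac{8}{3}.
Apply T(0) = -5: A + \frac{8}{3} = -5 ⇒ A = - \frac{23}{3}.
So T(n) = - \frac{23 \cdot 4^{n}}{3} + 2 n + \frac{8}{3}.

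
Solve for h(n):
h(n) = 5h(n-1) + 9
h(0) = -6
First-order linear non-homogeneous.
Homogeneous solution: h_h(n) = A·(5)^n.
Try constant particular solution h_p = K: K = 5K + 9 ⇒ K = - \frac{9}{4}.
General: h(n) = A·(5)^n - \frac{9}{4}.
Apply h(0) = -6: A - \frac{9}{4} = -6 ⇒ A = - \frac{15}{4}.
So h(n) = - \frac{15 \cdot 5^{n}}{4} - \frac{9}{4}.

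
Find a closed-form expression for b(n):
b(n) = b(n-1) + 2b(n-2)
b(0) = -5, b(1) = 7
Characteristic equation: x² - x - 2 = 0, which factors as (x - (2))(x - (-1)) = 0.
Roots r₁ = 2, r₂ = -1 (distinct).
General solution: b(n) = A·(2)^n + B·(-1)^n.
From b(0) = -5: A + B = -5.
From b(1) = 7: 2A - B = 7.
Solving: A = \frac{2}{3}, B = - \frac{17}{3}.
So b(n) = - \frac{17 \left(-1\right)^{n}}{3} + \frac{2 \cdot 2^{n}}{3}.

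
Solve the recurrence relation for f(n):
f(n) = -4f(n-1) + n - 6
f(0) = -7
First-order linear with linear forcing.
Homogeneous solution: f_h(n) = A·(-4)^n.
Try particular f_p(n) = pn + q. Substituting:
  pn + q = -4(p(n-1) + q) + n - 6.
Matching the n-coefficient: p = -4p + 1 ⇒ p = \frac{1}{5}.
Matching constants: q = 4p - 4q - 6 ⇒ q = - \frac{26}{25}.
General: f(n) = A·(-4)^n + \frac{n}{5} - \frac{26}{25}.
Apply f(0) = -7: A - \frac{26}{25} = -7 ⇒ A = - \frac{149}{25}.
So f(n) = - \frac{149 \left(-4\right)^{n}}{25} + \frac{n}{5} - \frac{26}{25}.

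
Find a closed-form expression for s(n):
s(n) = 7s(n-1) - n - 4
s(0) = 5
First-order linear with linear forcing.
Homogeneous solution: s_h(n) = A·(7)^n.
Try particular s_p(n) = pn + q. Substituting:
  pn + q = 7(p(n-1) + q) - n - 4.
Matching the n-coefficient: p = 7p - 1 ⇒ p = \frac{1}{6}.
Matching constants: q = -7p + 7q - 4 ⇒ q = \frac{31}{36}.
General: s(n) = A·(7)^n + \frac{n}{6} + \frac{31}{36}.
Apply s(0) = 5: A + \frac{31}{36} = 5 ⇒ A = \frac{149}{36}.
So s(n) = \frac{149 \cdot 7^{n}}{36} + \frac{n}{6} + \frac{31}{36}.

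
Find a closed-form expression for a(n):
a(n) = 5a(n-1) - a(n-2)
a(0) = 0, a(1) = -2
Characteristic equation: x² - 5x + 1 = 0.
Discriminant Δ = (5)² + 4·(-1) = 21.
Roots r₁,₂ = (5 ± √21)/2, so r₁ = \frac{\sqrt{21}}{2} + \frac{5}{2}, r₂ = \frac{5}{2} - \frac{\sqrt{21}}{2}.
General solution: a(n) = A·r₁^n + B·r₂^n.
From the initial conditions, A + B = 0 and r₁A + r₂B = -2.
Since r₁ - r₂ = √21: A = (-2 - (0)r₂)/√21 = - \frac{2 \sqrt{21}}{21}, and B = 0 - A = \frac{2 \sqrt{21}}{21}.
So a(n) = \left(- \frac{2 \sqrt{21}}{21}\right)\left(\frac{\sqrt{21}}{2} + \frac{5}{2}\right)^n + \left(\frac{2 \sqrt{21}}{21}\right)\left(\frac{5}{2} - \frac{\sqrt{21}}{2}\right)^n.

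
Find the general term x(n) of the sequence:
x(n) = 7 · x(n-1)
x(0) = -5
Pure geometric recurrence with ratio 7.
By induction x(n) = x(0) · (7)^n = - 5 \cdot 7^{n}.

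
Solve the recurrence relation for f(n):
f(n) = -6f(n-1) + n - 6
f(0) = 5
First-order linear with linear forcing.
Homogeneous solution: f_h(n) = A·(-6)^n.
Try particular f_p(n) = pn + q. Substituting:
  pn + q = -6(p(n-1) + q) + n - 6.
Matching the n-coefficient: p = -6p + 1 ⇒ p = \frac{1}{7}.
Matching constants: q = 6p - 6q - 6 ⇒ q = - \frac{36}{49}.
General: f(n) = A·(-6)^n + \frac{n}{7} - \frac{36}{49}.
Apply f(0) = 5: A - \frac{36}{49} = 5 ⇒ A = \frac{281}{49}.
So f(n) = \frac{281 \left(-6\right)^{n}}{49} + \frac{n}{7} - \frac{36}{49}.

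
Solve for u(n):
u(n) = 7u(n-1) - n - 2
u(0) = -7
First-order linear with linear forcing.
Homogeneous solution: u_h(n) = A·(7)^n.
Try particular u_p(n) = pn + q. Substituting:
  pn + q = 7(p(n-1) + q) - n - 2.
Matching the n-coefficient: p = 7p - 1 ⇒ p = \frac{1}{6}.
Matching constants: q = -7p + 7q - 2 ⇒ q = \frac{19}{36}.
General: u(n) = A·(7)^n + \frac{n}{6} + \frac{19}{36}.
Apply u(0) = -7: A + \frac{19}{36} = -7 ⇒ A = - \frac{271}{36}.
So u(n) = - \frac{271 \cdot 7^{n}}{36} + \frac{n}{6} + \frac{19}{36}.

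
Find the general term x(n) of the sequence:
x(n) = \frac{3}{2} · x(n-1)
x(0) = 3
Pure geometric recurrence with ratio \frac{3}{2}.
By induction x(n) = x(0) · (\frac{3}{2})^n = 3 \left(\frac{3}{2}\right)^{n}.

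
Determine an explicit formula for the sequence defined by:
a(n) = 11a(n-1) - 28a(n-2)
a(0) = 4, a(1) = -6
Characteristic equation: x² - 11x + 28 = 0, which factors as (x - (7))(x - (4)) = 0.
Roots r₁ = 7, r₂ = 4 (distinct).
General solution: a(n) = A·(7)^n + B·(4)^n.
From a(0) = 4: A + B = 4.
From a(1) = -6: 7A + 4B = -6.
Solving: A = - \frac{22}{3}, B = \frac{34}{3}.
So a(n) = \frac{34 \cdot 4^{n}}{3} - \frac{22 \cdot 7^{n}}{3}.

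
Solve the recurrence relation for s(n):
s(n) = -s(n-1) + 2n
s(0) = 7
First-order linear with linear forcing.
Homogeneous solution: s_h(n) = A·(-1)^n.
Try particular s_p(n) = pn + q. Substituting:
  pn + q = -(p(n-1) + q) + 2n.
Matching the n-coefficient: p = -p + 2 ⇒ p = 1.
Matching constants: q = p - q ⇒ q = \frac{1}{2}.
General: s(n) = A·(-1)^n + n + \frac{1}{2}.
Apply s(0) = 7: A + \frac{1}{2} = 7 ⇒ A = \frac{13}{2}.
So s(n) = \frac{13 \left(-1\right)^{n}}{2} + n + \frac{1}{2}.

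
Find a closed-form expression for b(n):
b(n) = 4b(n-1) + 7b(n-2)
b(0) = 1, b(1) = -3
Characteristic equation: x² - 4x - 7 = 0.
Discriminant Δ = (4)² + 4·(7) = 44.
Roots r₁,₂ = (4 ± √44)/2, so r₁ = 2 + \sqrt{11}, r₂ = 2 - \sqrt{11}.
General solution: b(n) = A·r₁^n + B·r₂^n.
From the initial conditions, A + B = 1 and r₁A + r₂B = -3.
Since r₁ - r₂ = √44: A = (-3 - (1)r₂)/√44 = \frac{1}{2} - \frac{5 \sqrt{11}}{22}, and B = 1 - A = \frac{1}{2} + \frac{5 \sqrt{11}}{22}.
So b(n) = \left(\frac{1}{2} - \frac{5 \sqrt{11}}{22}\right)\left(2 + \sqrt{11}\right)^n + \left(\frac{1}{2} + \frac{5 \sqrt{11}}{22}\right)\left(2 - \sqrt{11}\right)^n.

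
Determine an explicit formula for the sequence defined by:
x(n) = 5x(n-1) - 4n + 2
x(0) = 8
First-order linear with linear forcing.
Homogeneous solution: x_h(n) = A·(5)^n.
Try particular x_p(n) = pn + q. Substituting:
  pn + q = 5(p(n-1) + q) - 4n + 2.
Matching the n-coefficient: p = 5p - 4 ⇒ p = 1.
Matching constants: q = -5p + 5q + 2 ⇒ q = \frac{3}{4}.
General: x(n) = A·(5)^n + n + \frac{3}{4}.
Apply x(0) = 8: A + \frac{3}{4} = 8 ⇒ A = \frac{29}{4}.
So x(n) = \frac{29 \cdot 5^{n}}{4} + n + \frac{3}{4}.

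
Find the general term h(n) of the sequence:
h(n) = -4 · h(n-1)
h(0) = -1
Pure geometric recurrence with ratio -4.
By induction h(n) = h(0) · (-4)^n = - \left(-4\right)^{n}.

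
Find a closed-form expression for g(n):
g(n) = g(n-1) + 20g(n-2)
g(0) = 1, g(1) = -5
Characteristic equation: x² - x - 20 = 0, which factors as (x - (-4))(x - (5)) = 0.
Roots r₁ = -4, r₂ = 5 (distinct).
General solution: g(n) = A·(-4)^n + B·(5)^n.
From g(0) = 1: A + B = 1.
From g(1) = -5: -4A + 5B = -5.
Solving: A = \frac{10}{9}, B = - \frac{1}{9}.
So g(n) = \frac{10 \left(-4\right)^{n}}{9} - \frac{5^{n}}{9}.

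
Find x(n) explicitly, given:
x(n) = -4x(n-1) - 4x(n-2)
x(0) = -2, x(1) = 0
Characteristic equation: x² + 4x + 4 = 0, which is (x - (-2))².
Repeated root r = -2.
General solution: x(n) = (A + Bn)·(-2)^n.
From x(0) = -2: A = -2.
From x(1) = 0: (A + B)·(-2) = 0 ⇒ B = 2.
So x(n) = \left(2 n - 2\right) \cdot (-2)^n.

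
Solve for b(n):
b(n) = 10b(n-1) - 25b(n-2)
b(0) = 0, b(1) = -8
Characteristic equation: x² - 10x + 25 = 0, which is (x - (5))².
Repeated root r = 5.
General solution: b(n) = (A + Bn)·(5)^n.
From b(0) = 0: A = 0.
From b(1) = -8: (A + B)·(5) = -8 ⇒ B = - \frac{8}{5}.
So b(n) = \left(- \frac{8 n}{5}\right) \cdot (5)^n.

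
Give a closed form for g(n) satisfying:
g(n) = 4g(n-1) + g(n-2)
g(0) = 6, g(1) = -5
Characteristic equation: x² - 4x - 1 = 0.
Discriminant Δ = (4)² + 4·(1) = 20.
Roots r₁,₂ = (4 ± √20)/2, so r₁ = 2 + \sqrt{5}, r₂ = 2 - \sqrt{5}.
General solution: g(n) = A·r₁^n + B·r₂^n.
From the initial conditions, A + B = 6 and r₁A + r₂B = -5.
Since r₁ - r₂ = √20: A = (-5 - (6)r₂)/√20 = 3 - \frac{17 \sqrt{5}}{10}, and B = 6 - A = 3 + \frac{17 \sqrt{5}}{10}.
So g(n) = \left(3 - \frac{17 \sqrt{5}}{10}\right)\left(2 + \sqrt{5}\right)^n + \left(3 + \frac{17 \sqrt{5}}{10}\right)\left(2 - \sqrt{5}\right)^n.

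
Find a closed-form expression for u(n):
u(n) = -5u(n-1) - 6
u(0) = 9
First-order linear non-homogeneous.
Homogeneous solution: u_h(n) = A·(-5)^n.
Try constant particular solution u_p = K: K = -5K - 6 ⇒ K = -1.
General: u(n) = A·(-5)^n - 1.
Apply u(0) = 9: A - 1 = 9 ⇒ A = 10.
So u(n) = 10 \left(-5\right)^{n} - 1.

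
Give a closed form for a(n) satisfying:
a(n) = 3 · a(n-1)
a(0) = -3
Pure geometric recurrence with ratio 3.
By induction a(n) = a(0) · (3)^n = - 3 \cdot 3^{n}.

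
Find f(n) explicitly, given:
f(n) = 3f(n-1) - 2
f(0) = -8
First-order linear non-homogeneous.
Homogeneous solution: f_h(n) = A·(3)^n.
Try constant particular solution f_p = K: K = 3K - 2 ⇒ K = 1.
General: f(n) = A·(3)^n + 1.
Apply f(0) = -8: A + 1 = -8 ⇒ A = -9.
So f(n) = 1 - 9 \cdot 3^{n}.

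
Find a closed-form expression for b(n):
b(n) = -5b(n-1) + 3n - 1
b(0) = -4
First-order linear with linear forcing.
Homogeneous solution: b_h(n) = A·(-5)^n.
Try particular b_p(n) = pn + q. Substituting:
  pn + q = -5(p(n-1) + q) + 3n - 1.
Matching the n-coefficient: p = -5p + 3 ⇒ p = \frac{1}{2}.
Matching constants: q = 5p - 5q - 1 ⇒ q = \frac{1}{4}.
General: b(n) = A·(-5)^n + \frac{n}{2} + \frac{1}{4}.
Apply b(0) = -4: A + \frac{1}{4} = -4 ⇒ A = - \frac{17}{4}.
So b(n) = - \frac{17 \left(-5\right)^{n}}{4} + \frac{n}{2} + \frac{1}{4}.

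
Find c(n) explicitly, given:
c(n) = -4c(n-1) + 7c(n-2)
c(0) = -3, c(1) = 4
Characteristic equation: x² + 4x - 7 = 0.
Discriminant Δ = (-4)² + 4·(7) = 44.
Roots r₁,₂ = (-4 ± √44)/2, so r₁ = -2 + \sqrt{11}, r₂ = - \sqrt{11} - 2.
General solution: c(n) = A·r₁^n + B·r₂^n.
From the initial conditions, A + B = -3 and r₁A + r₂B = 4.
Since r₁ - r₂ = √44: A = (4 - (-3)r₂)/√44 = - \frac{3}{2} - \frac{\sqrt{11}}{11}, and B = -3 - A = - \frac{3}{2} + \frac{\sqrt{11}}{11}.
So c(n) = \left(- \frac{3}{2} - \frac{\sqrt{11}}{11}\right)\left(-2 + \sqrt{11}\right)^n + \left(- \frac{3}{2} + \frac{\sqrt{11}}{11}\right)\left(- \sqrt{11} - 2\right)^n.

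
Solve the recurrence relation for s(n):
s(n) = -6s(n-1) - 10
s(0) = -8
First-order linear non-homogeneous.
Homogeneous solution: s_h(n) = A·(-6)^n.
Try constant particular solution s_p = K: K = -6K - 10 ⇒ K = - \frac{10}{7}.
General: s(n) = A·(-6)^n - \frac{10}{7}.
Apply s(0) = -8: A - \frac{10}{7} = -8 ⇒ A = - \frac{46}{7}.
So s(n) = - \frac{46 \left(-6\right)^{n}}{7} - \frac{10}{7}.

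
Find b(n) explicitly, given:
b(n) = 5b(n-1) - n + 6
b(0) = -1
First-order linear with linear forcing.
Homogeneous solution: b_h(n) = A·(5)^n.
Try particular b_p(n) = pn + q. Substituting:
  pn + q = 5(p(n-1) + q) - n + 6.
Matching the n-coefficient: p = 5p - 1 ⇒ p = \frac{1}{4}.
Matching constants: q = -5p + 5q + 6 ⇒ q = - \frac{19}{16}.
General: b(n) = A·(5)^n + \frac{n}{4} - \frac{19}{16}.
Apply b(0) = -1: A - \frac{19}{16} = -1 ⇒ A = \frac{3}{16}.
So b(n) = \frac{3 \cdot 5^{n}}{16} + \frac{n}{4} - \frac{19}{16}.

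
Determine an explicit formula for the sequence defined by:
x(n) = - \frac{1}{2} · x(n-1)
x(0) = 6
Pure geometric recurrence with ratio - \frac{1}{2}.
By induction x(n) = x(0) · (- \frac{1}{2})^n = 6 \left(- \frac{1}{2}\right)^{n}.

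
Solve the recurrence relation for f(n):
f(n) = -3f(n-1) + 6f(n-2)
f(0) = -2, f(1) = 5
Characteristic equation: x² + 3x - 6 = 0.
Discriminant Δ = (-3)² + 4·(6) = 33.
Roots r₁,₂ = (-3 ± √33)/2, so r₁ = - \frac{3}{2} + \frac{\sqrt{33}}{2}, r₂ = - \frac{\sqrt{33}}{2} - \frac{3}{2}.
General solution: f(n) = A·r₁^n + B·r₂^n.
From the initial conditions, A + B = -2 and r₁A + r₂B = 5.
Since r₁ - r₂ = √33: A = (5 - (-2)r₂)/√33 = -1 + \frac{2 \sqrt{33}}{33}, and B = -2 - A = -1 - \frac{2 \sqrt{33}}{33}.
So f(n) = \left(-1 + \frac{2 \sqrt{33}}{33}\right)\left(- \frac{3}{2} + \frac{\sqrt{33}}{2}\right)^n + \left(-1 - \frac{2 \sqrt{33}}{33}\right)\left(- \frac{\sqrt{33}}{2} - \frac{3}{2}\right)^n.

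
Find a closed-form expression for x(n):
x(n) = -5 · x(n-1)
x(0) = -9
Pure geometric recurrence with ratio -5.
By induction x(n) = x(0) · (-5)^n = - 9 \left(-5\right)^{n}.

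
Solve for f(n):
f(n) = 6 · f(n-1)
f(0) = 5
Pure geometric recurrence with ratio 6.
By induction f(n) = f(0) · (6)^n = 5 \cdot 6^{n}.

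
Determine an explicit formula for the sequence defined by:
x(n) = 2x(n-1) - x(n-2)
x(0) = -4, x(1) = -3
Characteristic equation: x² - 2x + 1 = 0, which is (x - (1))².
Repeated root r = 1.
General solution: x(n) = (A + Bn)·(1)^n.
From x(0) = -4: A = -4.
From x(1) = -3: (A + B)·(1) = -3 ⇒ B = 1.
So x(n) = \left(n - 4\right) \cdot (1)^n.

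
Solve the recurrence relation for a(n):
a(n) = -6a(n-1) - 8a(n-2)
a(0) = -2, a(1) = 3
Characteristic equation: x² + 6x + 8 = 0, which factors as (x - (-4))(x - (-2)) = 0.
Roots r₁ = -4, r₂ = -2 (distinct).
General solution: a(n) = A·(-4)^n + B·(-2)^n.
From a(0) = -2: A + B = -2.
From a(1) = 3: -4A - 2B = 3.
Solving: A = \frac{1}{2}, B = - \frac{5}{2}.
So a(n) = - \frac{5 \left(-2\right)^{n}}{2} + \frac{\left(-4\right)^{n}}{2}.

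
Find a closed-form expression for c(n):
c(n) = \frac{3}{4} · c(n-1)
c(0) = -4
Pure geometric recurrence with ratio \frac{3}{4}.
By induction c(n) = c(0) · (\frac{3}{4})^n = - 4 \left(\frac{3}{4}\right)^{n}.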